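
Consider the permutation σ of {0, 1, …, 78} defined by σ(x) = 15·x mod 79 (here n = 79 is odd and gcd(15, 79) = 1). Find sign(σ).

-1

Trace 8: π^k(8) = [8, 41, 62, 61, 46, 58, 1] for k=0..6.
Decompose π into cycles: lengths [26, 26, 26, 1] (4 cycles, including the fixed point 0).
79 − 4 = 75 transpositions; sign(π) = (−1)^75 = -1.
Check: (15/79) = -1 by Zolotarev.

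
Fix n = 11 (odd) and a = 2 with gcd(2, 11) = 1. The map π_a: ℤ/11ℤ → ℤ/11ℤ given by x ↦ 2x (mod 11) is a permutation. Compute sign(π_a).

Start at x=5: 5 → 10 → 9 → 7 → 3 → 6 → 1 → … (one orbit).
π_2 has 2 disjoint cycles with lengths [10, 1] on {0,…,10}.
sign(π) = (−1)^{n − #cycles} = (−1)^{11−2} = (−1)^9 = -1.
Zolotarev: (2|11) = -1, matching the cycle-count sign.

-1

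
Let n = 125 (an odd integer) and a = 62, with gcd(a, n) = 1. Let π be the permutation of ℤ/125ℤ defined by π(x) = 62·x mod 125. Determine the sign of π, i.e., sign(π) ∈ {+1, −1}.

-1

Start at x=117: 117 → 4 → 123 → 1 → 62 → 94 → 78 → … (one orbit).
Decompose π into cycles: lengths [100, 20, 4, 1] (4 cycles, including the fixed point 0).
125 − 4 = 121 transpositions; sign(π) = (−1)^121 = -1.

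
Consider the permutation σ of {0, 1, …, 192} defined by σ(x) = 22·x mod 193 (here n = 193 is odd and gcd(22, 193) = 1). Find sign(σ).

Trace 132: π^k(132) = [132, 9, 5, 110, 104, 165, 156] for k=0..6.
Cycle type of π: 192 + 1; total 2 cycles.
n − c = 193 − 2 = 191; sign = (−1)^191 = -1.
Via Zolotarev, sign(π_{22}) = (22|193) = -1.

-1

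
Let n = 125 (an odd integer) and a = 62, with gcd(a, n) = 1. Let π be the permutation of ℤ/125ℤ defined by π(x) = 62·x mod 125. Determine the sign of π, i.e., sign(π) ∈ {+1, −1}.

Trace 24: π^k(24) = [24, 113, 6, 122, 64, 93, 16] for k=0..6.
π_62 has 4 disjoint cycles with lengths [100, 20, 4, 1] on {0,…,124}.
n − c = 125 − 4 = 121; sign = (−1)^121 = -1.
Via Zolotarev, sign(π_{62}) = (62|125) = -1.

-1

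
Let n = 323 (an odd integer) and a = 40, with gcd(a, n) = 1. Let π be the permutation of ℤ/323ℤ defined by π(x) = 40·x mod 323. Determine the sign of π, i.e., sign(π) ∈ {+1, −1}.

+1

Trace 303: π^k(303) = [303, 169, 300, 49, 22, 234, 316] for k=0..6.
π_40 has 5 disjoint cycles with lengths [144, 144, 18, 16, 1] on {0,…,322}.
n − c = 323 − 5 = 318; sign = (−1)^318 = +1.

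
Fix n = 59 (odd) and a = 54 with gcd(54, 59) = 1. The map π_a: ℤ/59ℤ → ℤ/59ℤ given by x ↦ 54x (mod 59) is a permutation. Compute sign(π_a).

Trace 16: π^k(16) = [16, 38, 46, 6, 29, 32, 17] for k=0..6.
2 cycles of lengths [58, 1].
With 2 cycles on 59 points, sign = (−1)^{59−2} = -1.
Check: (54/59) = -1 by Zolotarev.

-1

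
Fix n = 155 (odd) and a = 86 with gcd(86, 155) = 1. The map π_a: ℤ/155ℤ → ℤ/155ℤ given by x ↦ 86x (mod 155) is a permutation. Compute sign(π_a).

-1

Orbit of 66 under x↦86x: [66, 96, 41, 116, 56, 11, 16]… (length divides ord_155(86)).
π_86 has 10 disjoint cycles with lengths [30, 30, 30, 30, 30, 1, 1, 1, 1, 1] on {0,…,154}.
155 − 10 = 145 transpositions; sign(π) = (−1)^145 = -1.
Via Zolotarev, sign(π_{86}) = (86|155) = -1.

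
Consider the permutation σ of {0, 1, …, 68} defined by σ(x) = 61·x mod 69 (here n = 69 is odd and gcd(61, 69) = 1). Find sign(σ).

Start at x=28: 28 → 52 → 67 → 16 → 10 → 58 → 19 → … (one orbit).
6 cycles of lengths [22, 22, 22, 1, 1, 1].
69 − 6 = 63 transpositions; sign(π) = (−1)^63 = -1.
The Jacobi symbol (61|69) = -1 (Zolotarev) agrees.

-1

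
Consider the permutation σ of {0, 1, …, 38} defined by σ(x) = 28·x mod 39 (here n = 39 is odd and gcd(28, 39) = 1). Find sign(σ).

-1

Orbit of 19 under x↦28x: [19, 25, 37, 22, 31, 10, 7]… (length divides ord_39(28)).
6 cycles of lengths [12, 12, 12, 1, 1, 1].
6 cycles on 39: each ℓ→(−1)^(ℓ−1), product (−1)^33 = -1.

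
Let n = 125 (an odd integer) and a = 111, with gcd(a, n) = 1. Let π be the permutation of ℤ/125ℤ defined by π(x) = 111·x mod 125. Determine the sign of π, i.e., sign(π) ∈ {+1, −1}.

+1

Orbit of 96 under x↦111x: [96, 31, 66, 76, 61, 21, 81]… (length divides ord_125(111)).
Cycle type of π: 25×4 + 5×4 + 1×5; total 13 cycles.
With 13 cycles on 125 points, sign = (−1)^{125−13} = +1.
The Jacobi symbol (111|125) = +1 (Zolotarev) agrees.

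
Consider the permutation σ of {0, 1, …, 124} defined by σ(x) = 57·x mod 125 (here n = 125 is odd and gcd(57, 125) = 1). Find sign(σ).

Orbit of 1 under x↦57x: [1, 57, 124, 68]… (length divides ord_125(57)).
32 cycles of lengths [4, 4, 4, 4, 4, 4, 4, 4, 4, 4, 4, 4, 4, 4, 4, 4, 4, 4, 4, 4, 4, 4, 4, 4, 4, 4, 4, 4, 4, 4, 4, 1].
n − c = 125 − 32 = 93; sign = (−1)^93 = -1.
Zolotarev: (57|125) = -1, matching the cycle-count sign.

-1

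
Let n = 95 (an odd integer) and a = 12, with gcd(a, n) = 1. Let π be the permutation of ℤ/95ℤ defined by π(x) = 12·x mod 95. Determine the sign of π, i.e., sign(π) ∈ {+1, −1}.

+1

Orbit of 18 under x↦12x: [18, 26, 27, 39, 88, 11, 37]… (length divides ord_95(12)).
Cycle type of π: 12×6 + 6×3 + 4 + 1; total 11 cycles.
sign(π) = (−1)^{n − #cycles} = (−1)^{95−11} = (−1)^84 = +1.
(12|95)_J = +1 (Zolotarev's lemma cross-check).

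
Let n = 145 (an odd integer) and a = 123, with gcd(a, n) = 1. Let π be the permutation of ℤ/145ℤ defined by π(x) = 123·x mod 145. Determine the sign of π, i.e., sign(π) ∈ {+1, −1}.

-1

Orbit of 111 under x↦123x: [111, 23, 74, 112, 1, 123, 49]… (length divides ord_145(123)).
Cycle lengths of π_123 on ℤ/145ℤ: [28, 28, 28, 28, 7, 7, 7, 7, 4, 1]; 10 cycles in total.
Σ(ℓ_i−1) = 145−10 = 135; sign = (−1)^135 = -1.
The Jacobi symbol (123|145) = -1 (Zolotarev) agrees.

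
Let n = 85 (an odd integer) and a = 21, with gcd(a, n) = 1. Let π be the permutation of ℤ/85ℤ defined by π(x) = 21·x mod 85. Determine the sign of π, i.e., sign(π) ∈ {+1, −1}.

+1

Start at x=16: 16 → 81 → 1 → 21 → 16 (one orbit).
Cycle lengths of π_21 on ℤ/85ℤ: [4, 4, 4, 4, 4, 4, 4, 4, 4, 4, 4, 4, 4, 4, 4, 4, 4, 4, 4, 4, 1, 1, 1, 1, 1]; 25 cycles in total.
With 25 cycles on 85 points, sign = (−1)^{85−25} = +1.
The Jacobi symbol (21|85) = +1 (Zolotarev) agrees.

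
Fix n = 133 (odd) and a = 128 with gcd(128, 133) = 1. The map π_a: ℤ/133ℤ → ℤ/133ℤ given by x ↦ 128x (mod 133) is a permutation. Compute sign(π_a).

-1

Trace 16: π^k(16) = [16, 53, 1, 128, 25, 8, 93] for k=0..6.
Cycle lengths of π_128 on ℤ/133ℤ: [18, 18, 18, 18, 18, 18, 18, 3, 3, 1]; 10 cycles in total.
Σ(ℓ_i−1) = 133−10 = 123; sign = (−1)^123 = -1.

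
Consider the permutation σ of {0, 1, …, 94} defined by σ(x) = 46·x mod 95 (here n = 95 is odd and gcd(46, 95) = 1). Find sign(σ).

-1

Start at x=56: 56 → 11 → 31 → 1 → 46 → 26 → 56 (one orbit).
π_46 has 20 disjoint cycles with lengths [6, 6, 6, 6, 6, 6, 6, 6, 6, 6, 6, 6, 6, 6, 6, 1, 1, 1, 1, 1] on {0,…,94}.
sign(π) = (−1)^{n − #cycles} = (−1)^{95−20} = (−1)^75 = -1.
Via Zolotarev, sign(π_{46}) = (46|95) = -1.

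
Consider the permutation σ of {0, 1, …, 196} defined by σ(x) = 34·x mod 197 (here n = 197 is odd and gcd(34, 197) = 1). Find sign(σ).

+1

Trace 132: π^k(132) = [132, 154, 114, 133, 188, 88, 37] for k=0..6.
Cycle type of π: 49×4 + 1; total 5 cycles.
5 cycles on 197: each ℓ→(−1)^(ℓ−1), product (−1)^192 = +1.
(34|197)_J = +1 (Zolotarev's lemma cross-check).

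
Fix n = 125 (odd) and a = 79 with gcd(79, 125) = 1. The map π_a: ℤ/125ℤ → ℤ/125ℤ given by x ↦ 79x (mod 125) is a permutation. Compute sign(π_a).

Start at x=4: 4 → 66 → 89 → 31 → 74 → 96 → 84 → … (one orbit).
The orbit structure of x ↦ 79x mod 125: 7 orbits of sizes [50, 50, 10, 10, 2, 2, 1].
n − c = 125 − 7 = 118; sign = (−1)^118 = +1.
(79|125)_J = +1 (Zolotarev's lemma cross-check).

+1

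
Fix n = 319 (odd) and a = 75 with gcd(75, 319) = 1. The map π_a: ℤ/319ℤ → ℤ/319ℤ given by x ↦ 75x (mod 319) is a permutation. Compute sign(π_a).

Trace 291: π^k(291) = [291, 133, 86, 70, 146, 104, 144] for k=0..6.
Cycle lengths of π_75 on ℤ/319ℤ: [20, 20, 20, 20, 20, 20, 20, 20, 20, 20, 20, 20, 20, 20, 5, 5, 4, 4, 4, 4, 4, 4, 4, 1]; 24 cycles in total.
24 cycles on 319: each ℓ→(−1)^(ℓ−1), product (−1)^295 = -1.
(75|319)_J = -1 (Zolotarev's lemma cross-check).

-1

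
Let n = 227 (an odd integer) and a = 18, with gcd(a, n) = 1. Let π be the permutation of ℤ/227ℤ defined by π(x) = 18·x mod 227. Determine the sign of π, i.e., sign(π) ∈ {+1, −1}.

Trace 141: π^k(141) = [141, 41, 57, 118, 81, 96, 139] for k=0..6.
π_18 has 2 disjoint cycles with lengths [226, 1] on {0,…,226}.
With 2 cycles on 227 points, sign = (−1)^{227−2} = -1.
Zolotarev: (18|227) = -1, matching the cycle-count sign.

-1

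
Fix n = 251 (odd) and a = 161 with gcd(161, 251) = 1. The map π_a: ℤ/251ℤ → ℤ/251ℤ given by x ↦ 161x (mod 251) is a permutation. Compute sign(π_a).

Trace 13: π^k(13) = [13, 85, 131, 7, 123, 225, 81] for k=0..6.
π_161 has 3 disjoint cycles with lengths [125, 125, 1] on {0,…,250}.
Σ(ℓ_i−1) = 251−3 = 248; sign = (−1)^248 = +1.
The Jacobi symbol (161|251) = +1 (Zolotarev) agrees.

+1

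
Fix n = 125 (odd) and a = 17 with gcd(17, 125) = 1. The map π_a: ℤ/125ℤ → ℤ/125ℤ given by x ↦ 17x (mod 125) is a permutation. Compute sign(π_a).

-1

Trace 76: π^k(76) = [76, 42, 89, 13, 96, 7, 119] for k=0..6.
Cycle lengths of π_17 on ℤ/125ℤ: [100, 20, 4, 1]; 4 cycles in total.
4 cycles on 125: each ℓ→(−1)^(ℓ−1), product (−1)^121 = -1.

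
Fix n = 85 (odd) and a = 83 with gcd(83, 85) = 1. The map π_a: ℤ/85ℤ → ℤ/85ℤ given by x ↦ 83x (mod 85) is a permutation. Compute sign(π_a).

-1

Trace 83: π^k(83) = [83, 4, 77, 16, 53, 64, 42] for k=0..6.
Cycle type of π: 8×10 + 4 + 1; total 12 cycles.
n − c = 85 − 12 = 73; sign = (−1)^73 = -1.
Via Zolotarev, sign(π_{83}) = (83|85) = -1.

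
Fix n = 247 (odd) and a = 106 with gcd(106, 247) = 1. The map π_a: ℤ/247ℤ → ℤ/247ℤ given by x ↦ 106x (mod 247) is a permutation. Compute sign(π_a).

Trace 7: π^k(7) = [7, 1, 106, 121, 229, 68, 45] for k=0..6.
Cycle lengths of π_106 on ℤ/247ℤ: [12, 12, 12, 12, 12, 12, 12, 12, 12, 12, 12, 12, 12, 12, 12, 12, 12, 12, 12, 3, 3, 3, 3, 3, 3, 1]; 26 cycles in total.
n − c = 247 − 26 = 221; sign = (−1)^221 = -1.

-1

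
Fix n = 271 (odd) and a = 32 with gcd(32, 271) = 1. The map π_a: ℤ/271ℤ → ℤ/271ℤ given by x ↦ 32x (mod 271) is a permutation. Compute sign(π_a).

Orbit of 248 under x↦32x: [248, 77, 25, 258, 126, 238, 28]… (length divides ord_271(32)).
The orbit structure of x ↦ 32x mod 271: 11 orbits of sizes [27, 27, 27, 27, 27, 27, 27, 27, 27, 27, 1].
11 cycles on 271: each ℓ→(−1)^(ℓ−1), product (−1)^260 = +1.
Zolotarev: (32|271) = +1, matching the cycle-count sign.

+1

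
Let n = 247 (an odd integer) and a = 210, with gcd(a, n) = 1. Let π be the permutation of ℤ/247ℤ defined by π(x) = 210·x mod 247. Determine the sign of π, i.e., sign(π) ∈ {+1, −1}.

Trace 96: π^k(96) = [96, 153, 20, 1, 210, 134, 229] for k=0..6.
Decompose π into cycles: lengths [12, 12, 12, 12, 12, 12, 12, 12, 12, 12, 12, 12, 12, 12, 12, 12, 12, 12, 12, 1, 1, 1, 1, 1, 1, 1, 1, 1, 1, 1, 1, 1, 1, 1, 1, 1, 1, 1] (38 cycles, including the fixed point 0).
sign(π) = (−1)^{n − #cycles} = (−1)^{247−38} = (−1)^209 = -1.
Check: (210/247) = -1 by Zolotarev.

-1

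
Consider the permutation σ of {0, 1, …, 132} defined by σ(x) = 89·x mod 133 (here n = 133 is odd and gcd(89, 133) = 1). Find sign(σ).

+1

Trace 132: π^k(132) = [132, 44, 59, 64, 110, 81, 27] for k=0..6.
Decompose π into cycles: lengths [18, 18, 18, 18, 18, 18, 18, 6, 1] (9 cycles, including the fixed point 0).
With 9 cycles on 133 points, sign = (−1)^{133−9} = +1.
The Jacobi symbol (89|133) = +1 (Zolotarev) agrees.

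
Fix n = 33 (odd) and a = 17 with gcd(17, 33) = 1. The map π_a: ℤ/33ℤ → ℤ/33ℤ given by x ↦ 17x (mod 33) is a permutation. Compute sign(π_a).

+1

Trace 31: π^k(31) = [31, 32, 16, 8, 4, 2, 1] for k=0..6.
Cycle type of π: 10×3 + 2 + 1; total 5 cycles.
n − c = 33 − 5 = 28; sign = (−1)^28 = +1.
Via Zolotarev, sign(π_{17}) = (17|33) = +1.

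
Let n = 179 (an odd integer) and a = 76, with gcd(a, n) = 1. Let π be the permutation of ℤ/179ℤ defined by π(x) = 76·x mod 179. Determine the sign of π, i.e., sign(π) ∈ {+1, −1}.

Start at x=20: 20 → 88 → 65 → 107 → 77 → 124 → 116 → … (one orbit).
Cycle type of π: 89×2 + 1; total 3 cycles.
sign(π) = (−1)^{n − #cycles} = (−1)^{179−3} = (−1)^176 = +1.
Check: (76/179) = +1 by Zolotarev.

+1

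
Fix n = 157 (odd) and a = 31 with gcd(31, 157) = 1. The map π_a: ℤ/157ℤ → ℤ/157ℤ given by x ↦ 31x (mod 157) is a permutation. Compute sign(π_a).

+1

Start at x=57: 57 → 40 → 141 → 132 → 10 → 153 → 33 → … (one orbit).
The orbit structure of x ↦ 31x mod 157: 3 orbits of sizes [78, 78, 1].
n − c = 157 − 3 = 154; sign = (−1)^154 = +1.
The Jacobi symbol (31|157) = +1 (Zolotarev) agrees.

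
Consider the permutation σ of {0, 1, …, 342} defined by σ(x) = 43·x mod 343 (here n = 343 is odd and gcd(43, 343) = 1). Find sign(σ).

Orbit of 302 under x↦43x: [302, 295, 337, 85, 225, 71, 309]… (length divides ord_343(43)).
π_43 has 19 disjoint cycles with lengths [49, 49, 49, 49, 49, 49, 7, 7, 7, 7, 7, 7, 1, 1, 1, 1, 1, 1, 1] on {0,…,342}.
n − c = 343 − 19 = 324; sign = (−1)^324 = +1.
(43|343)_J = +1 (Zolotarev's lemma cross-check).

+1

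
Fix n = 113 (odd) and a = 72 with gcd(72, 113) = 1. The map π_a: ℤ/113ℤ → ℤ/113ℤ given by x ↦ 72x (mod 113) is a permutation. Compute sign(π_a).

Orbit of 106 under x↦72x: [106, 61, 98, 50, 97, 91, 111]… (length divides ord_113(72)).
Cycle type of π: 56×2 + 1; total 3 cycles.
113 − 3 = 110 transpositions; sign(π) = (−1)^110 = +1.
(72|113)_J = +1 (Zolotarev's lemma cross-check).

+1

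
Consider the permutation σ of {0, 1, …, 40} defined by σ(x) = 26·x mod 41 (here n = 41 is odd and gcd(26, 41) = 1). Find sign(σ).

-1

Start at x=30: 30 → 1 → 26 → 20 → 28 → 31 → 27 → … (one orbit).
π_26 has 2 disjoint cycles with lengths [40, 1] on {0,…,40}.
With 2 cycles on 41 points, sign = (−1)^{41−2} = -1.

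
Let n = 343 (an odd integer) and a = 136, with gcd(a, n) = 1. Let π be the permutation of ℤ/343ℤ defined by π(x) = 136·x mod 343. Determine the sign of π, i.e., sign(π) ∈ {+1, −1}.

-1

Orbit of 90 under x↦136x: [90, 235, 61, 64, 129, 51, 76]… (length divides ord_343(136)).
4 cycles of lengths [294, 42, 6, 1].
Σ(ℓ_i−1) = 343−4 = 339; sign = (−1)^339 = -1.
The Jacobi symbol (136|343) = -1 (Zolotarev) agrees.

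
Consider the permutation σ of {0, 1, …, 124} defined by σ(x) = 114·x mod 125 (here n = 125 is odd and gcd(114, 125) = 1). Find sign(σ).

+1

Orbit of 91 under x↦114x: [91, 124, 11, 4, 81, 109, 51]… (length divides ord_125(114)).
Decompose π into cycles: lengths [50, 50, 10, 10, 2, 2, 1] (7 cycles, including the fixed point 0).
With 7 cycles on 125 points, sign = (−1)^{125−7} = +1.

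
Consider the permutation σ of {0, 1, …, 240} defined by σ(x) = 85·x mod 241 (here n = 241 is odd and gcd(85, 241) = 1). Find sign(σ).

-1

Orbit of 198 under x↦85x: [198, 201, 215, 200, 130, 205, 73]… (length divides ord_241(85)).
π_85 has 4 disjoint cycles with lengths [80, 80, 80, 1] on {0,…,240}.
With 4 cycles on 241 points, sign = (−1)^{241−4} = -1.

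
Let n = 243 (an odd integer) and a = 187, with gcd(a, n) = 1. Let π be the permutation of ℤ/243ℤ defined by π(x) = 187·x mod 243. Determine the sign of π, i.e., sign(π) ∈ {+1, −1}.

+1

Trace 235: π^k(235) = [235, 205, 184, 145, 142, 67, 136] for k=0..6.
Cycle type of π: 81×2 + 27×2 + 9×2 + 3×2 + 1×3; total 11 cycles.
sign(π) = (−1)^{n − #cycles} = (−1)^{243−11} = (−1)^232 = +1.
Zolotarev: (187|243) = +1, matching the cycle-count sign.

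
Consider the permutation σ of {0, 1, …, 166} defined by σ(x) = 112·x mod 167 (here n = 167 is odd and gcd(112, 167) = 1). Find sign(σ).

+1

Start at x=9: 9 → 6 → 4 → 114 → 76 → 162 → 108 → … (one orbit).
π_112 has 3 disjoint cycles with lengths [83, 83, 1] on {0,…,166}.
167 − 3 = 164 transpositions; sign(π) = (−1)^164 = +1.
Zolotarev: (112|167) = +1, matching the cycle-count sign.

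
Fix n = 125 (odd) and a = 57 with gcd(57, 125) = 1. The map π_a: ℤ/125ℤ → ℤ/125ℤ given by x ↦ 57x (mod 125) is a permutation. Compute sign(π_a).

-1

Orbit of 1 under x↦57x: [1, 57, 124, 68]… (length divides ord_125(57)).
Cycle type of π: 4×31 + 1; total 32 cycles.
32 cycles on 125: each ℓ→(−1)^(ℓ−1), product (−1)^93 = -1.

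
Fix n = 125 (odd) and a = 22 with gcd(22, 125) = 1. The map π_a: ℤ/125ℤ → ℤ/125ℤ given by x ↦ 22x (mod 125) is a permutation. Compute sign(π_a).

-1

Trace 99: π^k(99) = [99, 53, 41, 27, 94, 68, 121] for k=0..6.
Decompose π into cycles: lengths [100, 20, 4, 1] (4 cycles, including the fixed point 0).
n − c = 125 − 4 = 121; sign = (−1)^121 = -1.
The Jacobi symbol (22|125) = -1 (Zolotarev) agrees.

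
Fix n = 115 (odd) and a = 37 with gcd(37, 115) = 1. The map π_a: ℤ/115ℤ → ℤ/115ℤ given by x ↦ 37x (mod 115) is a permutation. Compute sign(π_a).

+1

Orbit of 24 under x↦37x: [24, 83, 81, 7, 29, 38, 26]… (length divides ord_115(37)).
Cycle lengths of π_37 on ℤ/115ℤ: [44, 44, 22, 4, 1]; 5 cycles in total.
n − c = 115 − 5 = 110; sign = (−1)^110 = +1.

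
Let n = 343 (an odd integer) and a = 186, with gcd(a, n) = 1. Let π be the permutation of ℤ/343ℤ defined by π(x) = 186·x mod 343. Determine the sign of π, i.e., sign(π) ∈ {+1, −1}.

Start at x=184: 184 → 267 → 270 → 142 → 1 → 186 → 296 → … (one orbit).
Cycle type of π: 147×2 + 21×2 + 3×2 + 1; total 7 cycles.
Σ(ℓ_i−1) = 343−7 = 336; sign = (−1)^336 = +1.
Check: (186/343) = +1 by Zolotarev.

+1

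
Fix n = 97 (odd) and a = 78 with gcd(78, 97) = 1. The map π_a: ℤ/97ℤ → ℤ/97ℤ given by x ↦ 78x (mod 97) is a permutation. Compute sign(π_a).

-1

Trace 27: π^k(27) = [27, 69, 47, 77, 89, 55, 22] for k=0..6.
Decompose π into cycles: lengths [32, 32, 32, 1] (4 cycles, including the fixed point 0).
With 4 cycles on 97 points, sign = (−1)^{97−4} = -1.
Via Zolotarev, sign(π_{78}) = (78|97) = -1.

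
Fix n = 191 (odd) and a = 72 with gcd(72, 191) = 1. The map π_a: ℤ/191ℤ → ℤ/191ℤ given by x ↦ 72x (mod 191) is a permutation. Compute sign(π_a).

Orbit of 64 under x↦72x: [64, 24, 9, 75, 52, 115, 67]… (length divides ord_191(72)).
π_72 has 3 disjoint cycles with lengths [95, 95, 1] on {0,…,190}.
n − c = 191 − 3 = 188; sign = (−1)^188 = +1.
Via Zolotarev, sign(π_{72}) = (72|191) = +1.

+1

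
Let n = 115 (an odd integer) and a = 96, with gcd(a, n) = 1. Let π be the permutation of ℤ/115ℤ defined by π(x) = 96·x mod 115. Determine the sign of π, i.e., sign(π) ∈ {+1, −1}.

Start at x=81: 81 → 71 → 31 → 101 → 36 → 6 → 1 → … (one orbit).
π_96 has 15 disjoint cycles with lengths [11, 11, 11, 11, 11, 11, 11, 11, 11, 11, 1, 1, 1, 1, 1] on {0,…,114}.
115 − 15 = 100 transpositions; sign(π) = (−1)^100 = +1.

+1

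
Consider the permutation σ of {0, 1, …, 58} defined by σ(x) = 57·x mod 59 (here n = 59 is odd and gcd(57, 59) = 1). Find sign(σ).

+1

Trace 57: π^k(57) = [57, 4, 51, 16, 27, 5, 49] for k=0..6.
Cycle lengths of π_57 on ℤ/59ℤ: [29, 29, 1]; 3 cycles in total.
59 − 3 = 56 transpositions; sign(π) = (−1)^56 = +1.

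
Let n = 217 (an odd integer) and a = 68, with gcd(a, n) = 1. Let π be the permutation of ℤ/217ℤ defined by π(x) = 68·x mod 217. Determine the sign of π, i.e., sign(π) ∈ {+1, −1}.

Trace 216: π^k(216) = [216, 149, 150, 1, 68, 67] for k=0..5.
The orbit structure of x ↦ 68x mod 217: 37 orbits of sizes [6, 6, 6, 6, 6, 6, 6, 6, 6, 6, 6, 6, 6, 6, 6, 6, 6, 6, 6, 6, 6, 6, 6, 6, 6, 6, 6, 6, 6, 6, 6, 6, 6, 6, 6, 6, 1].
37 cycles on 217: each ℓ→(−1)^(ℓ−1), product (−1)^180 = +1.
Zolotarev: (68|217) = +1, matching the cycle-count sign.

+1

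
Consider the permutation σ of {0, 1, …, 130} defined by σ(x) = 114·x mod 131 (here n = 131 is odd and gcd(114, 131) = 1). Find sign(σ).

Trace 84: π^k(84) = [84, 13, 41, 89, 59, 45, 21] for k=0..6.
Cycle lengths of π_114 on ℤ/131ℤ: [65, 65, 1]; 3 cycles in total.
Σ(ℓ_i−1) = 131−3 = 128; sign = (−1)^128 = +1.
The Jacobi symbol (114|131) = +1 (Zolotarev) agrees.

+1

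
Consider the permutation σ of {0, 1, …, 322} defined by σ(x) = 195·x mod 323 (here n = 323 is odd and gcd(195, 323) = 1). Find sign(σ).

+1

Orbit of 120 under x↦195x: [120, 144, 302, 104, 254, 111, 4]… (length divides ord_323(195)).
Cycle lengths of π_195 on ℤ/323ℤ: [72, 72, 72, 72, 9, 9, 8, 8, 1]; 9 cycles in total.
n − c = 323 − 9 = 314; sign = (−1)^314 = +1.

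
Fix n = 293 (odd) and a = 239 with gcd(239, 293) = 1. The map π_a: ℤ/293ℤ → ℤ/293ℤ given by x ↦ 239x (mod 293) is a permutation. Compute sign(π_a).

Start at x=60: 60 → 276 → 39 → 238 → 40 → 184 → 26 → … (one orbit).
3 cycles of lengths [146, 146, 1].
293 − 3 = 290 transpositions; sign(π) = (−1)^290 = +1.

+1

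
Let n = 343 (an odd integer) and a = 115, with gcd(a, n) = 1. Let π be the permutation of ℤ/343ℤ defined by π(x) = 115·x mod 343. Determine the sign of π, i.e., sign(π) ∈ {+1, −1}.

-1

Trace 9: π^k(9) = [9, 6, 4, 117, 78, 52, 149] for k=0..6.
π_115 has 4 disjoint cycles with lengths [294, 42, 6, 1] on {0,…,342}.
343 − 4 = 339 transpositions; sign(π) = (−1)^339 = -1.
Via Zolotarev, sign(π_{115}) = (115|343) = -1.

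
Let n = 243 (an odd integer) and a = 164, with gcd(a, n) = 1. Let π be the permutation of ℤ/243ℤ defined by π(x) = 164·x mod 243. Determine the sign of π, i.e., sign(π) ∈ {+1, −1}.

Trace 197: π^k(197) = [197, 232, 140, 118, 155, 148, 215] for k=0..6.
Cycle type of π: 162 + 54 + 18 + 6 + 2 + 1; total 6 cycles.
sign(π) = (−1)^{n − #cycles} = (−1)^{243−6} = (−1)^237 = -1.

-1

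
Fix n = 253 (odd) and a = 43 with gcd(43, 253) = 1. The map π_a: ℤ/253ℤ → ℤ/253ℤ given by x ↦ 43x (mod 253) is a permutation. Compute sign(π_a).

Start at x=232: 232 → 109 → 133 → 153 → 1 → 43 → 78 → … (one orbit).
17 cycles of lengths [22, 22, 22, 22, 22, 22, 22, 22, 22, 22, 22, 2, 2, 2, 2, 2, 1].
sign(π) = (−1)^{n − #cycles} = (−1)^{253−17} = (−1)^236 = +1.

+1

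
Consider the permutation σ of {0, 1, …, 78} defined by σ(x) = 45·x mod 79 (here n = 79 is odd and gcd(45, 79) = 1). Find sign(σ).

Trace 64: π^k(64) = [64, 36, 40, 62, 25, 19, 65] for k=0..6.
Cycle type of π: 39×2 + 1; total 3 cycles.
With 3 cycles on 79 points, sign = (−1)^{79−3} = +1.
(45|79)_J = +1 (Zolotarev's lemma cross-check).

+1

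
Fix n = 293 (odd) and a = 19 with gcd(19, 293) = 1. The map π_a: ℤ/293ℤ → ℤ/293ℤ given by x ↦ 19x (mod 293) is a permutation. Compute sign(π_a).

Trace 148: π^k(148) = [148, 175, 102, 180, 197, 227, 211] for k=0..6.
2 cycles of lengths [292, 1].
Σ(ℓ_i−1) = 293−2 = 291; sign = (−1)^291 = -1.

-1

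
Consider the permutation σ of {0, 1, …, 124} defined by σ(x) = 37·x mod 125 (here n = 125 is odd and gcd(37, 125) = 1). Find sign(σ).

-1

Orbit of 118 under x↦37x: [118, 116, 42, 54, 123, 51, 12]… (length divides ord_125(37)).
Cycle lengths of π_37 on ℤ/125ℤ: [100, 20, 4, 1]; 4 cycles in total.
4 cycles on 125: each ℓ→(−1)^(ℓ−1), product (−1)^121 = -1.
Check: (37/125) = -1 by Zolotarev.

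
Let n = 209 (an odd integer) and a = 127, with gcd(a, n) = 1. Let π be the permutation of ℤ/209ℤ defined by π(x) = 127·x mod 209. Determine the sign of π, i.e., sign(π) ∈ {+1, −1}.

+1

Trace 207: π^k(207) = [207, 164, 137, 52, 125, 200, 111] for k=0..6.
Decompose π into cycles: lengths [90, 90, 18, 10, 1] (5 cycles, including the fixed point 0).
5 cycles on 209: each ℓ→(−1)^(ℓ−1), product (−1)^204 = +1.
Zolotarev: (127|209) = +1, matching the cycle-count sign.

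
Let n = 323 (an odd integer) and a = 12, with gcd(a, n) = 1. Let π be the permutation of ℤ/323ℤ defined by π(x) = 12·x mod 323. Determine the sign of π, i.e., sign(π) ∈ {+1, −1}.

Start at x=64: 64 → 122 → 172 → 126 → 220 → 56 → 26 → … (one orbit).
Cycle lengths of π_12 on ℤ/323ℤ: [48, 48, 48, 48, 48, 48, 16, 6, 6, 6, 1]; 11 cycles in total.
sign(π) = (−1)^{n − #cycles} = (−1)^{323−11} = (−1)^312 = +1.
Zolotarev: (12|323) = +1, matching the cycle-count sign.

+1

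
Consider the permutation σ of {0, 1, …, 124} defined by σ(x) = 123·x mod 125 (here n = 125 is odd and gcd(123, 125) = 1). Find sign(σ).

-1

Trace 6: π^k(6) = [6, 113, 24, 77, 96, 58, 9] for k=0..6.
Cycle type of π: 100 + 20 + 4 + 1; total 4 cycles.
With 4 cycles on 125 points, sign = (−1)^{125−4} = -1.
Zolotarev: (123|125) = -1, matching the cycle-count sign.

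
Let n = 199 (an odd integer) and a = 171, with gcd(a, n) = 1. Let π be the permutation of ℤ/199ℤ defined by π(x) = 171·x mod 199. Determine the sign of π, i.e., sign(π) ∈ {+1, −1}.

-1

Start at x=194: 194 → 140 → 60 → 111 → 76 → 61 → 83 → … (one orbit).
Cycle type of π: 66×3 + 1; total 4 cycles.
sign(π) = (−1)^{n − #cycles} = (−1)^{199−4} = (−1)^195 = -1.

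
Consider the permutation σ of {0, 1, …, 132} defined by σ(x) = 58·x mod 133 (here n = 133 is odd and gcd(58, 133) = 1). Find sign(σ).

+1

Start at x=1: 1 → 58 → 39 → 1 (one orbit).
The orbit structure of x ↦ 58x mod 133: 57 orbits of sizes [3, 3, 3, 3, 3, 3, 3, 3, 3, 3, 3, 3, 3, 3, 3, 3, 3, 3, 3, 3, 3, 3, 3, 3, 3, 3, 3, 3, 3, 3, 3, 3, 3, 3, 3, 3, 3, 3, 1, 1, 1, 1, 1, 1, 1, 1, 1, 1, 1, 1, 1, 1, 1, 1, 1, 1, 1].
133 − 57 = 76 transpositions; sign(π) = (−1)^76 = +1.
The Jacobi symbol (58|133) = +1 (Zolotarev) agrees.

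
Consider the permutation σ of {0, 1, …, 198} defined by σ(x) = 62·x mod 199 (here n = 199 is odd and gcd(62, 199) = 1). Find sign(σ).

Start at x=103: 103 → 18 → 121 → 139 → 61 → 1 → 62 → … (one orbit).
Cycle lengths of π_62 on ℤ/199ℤ: [11, 11, 11, 11, 11, 11, 11, 11, 11, 11, 11, 11, 11, 11, 11, 11, 11, 11, 1]; 19 cycles in total.
n − c = 199 − 19 = 180; sign = (−1)^180 = +1.

+1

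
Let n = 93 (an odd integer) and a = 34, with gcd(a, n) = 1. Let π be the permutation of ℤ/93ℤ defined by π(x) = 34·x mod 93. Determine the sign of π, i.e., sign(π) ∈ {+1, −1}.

Orbit of 49 under x↦34x: [49, 85, 7, 52, 1, 34, 40]… (length divides ord_93(34)).
Decompose π into cycles: lengths [30, 30, 30, 1, 1, 1] (6 cycles, including the fixed point 0).
6 cycles on 93: each ℓ→(−1)^(ℓ−1), product (−1)^87 = -1.
The Jacobi symbol (34|93) = -1 (Zolotarev) agrees.

-1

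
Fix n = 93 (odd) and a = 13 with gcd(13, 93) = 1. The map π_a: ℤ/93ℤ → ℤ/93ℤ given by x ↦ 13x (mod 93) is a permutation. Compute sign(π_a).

Orbit of 43 under x↦13x: [43, 1, 13, 76, 58, 10, 37]… (length divides ord_93(13)).
The orbit structure of x ↦ 13x mod 93: 6 orbits of sizes [30, 30, 30, 1, 1, 1].
sign(π) = (−1)^{n − #cycles} = (−1)^{93−6} = (−1)^87 = -1.
(13|93)_J = -1 (Zolotarev's lemma cross-check).

-1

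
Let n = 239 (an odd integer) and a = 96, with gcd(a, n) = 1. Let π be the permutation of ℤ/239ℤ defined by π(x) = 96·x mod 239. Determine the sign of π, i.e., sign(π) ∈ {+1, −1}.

Trace 11: π^k(11) = [11, 100, 40, 16, 102, 232, 45] for k=0..6.
Cycle type of π: 119×2 + 1; total 3 cycles.
239 − 3 = 236 transpositions; sign(π) = (−1)^236 = +1.

+1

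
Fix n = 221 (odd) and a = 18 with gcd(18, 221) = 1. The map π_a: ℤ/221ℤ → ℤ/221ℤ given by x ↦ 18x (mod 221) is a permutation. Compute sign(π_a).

Start at x=18: 18 → 103 → 86 → 1 → 18 (one orbit).
68 cycles of lengths [4, 4, 4, 4, 4, 4, 4, 4, 4, 4, 4, 4, 4, 4, 4, 4, 4, 4, 4, 4, 4, 4, 4, 4, 4, 4, 4, 4, 4, 4, 4, 4, 4, 4, 4, 4, 4, 4, 4, 4, 4, 4, 4, 4, 4, 4, 4, 4, 4, 4, 4, 1, 1, 1, 1, 1, 1, 1, 1, 1, 1, 1, 1, 1, 1, 1, 1, 1].
Σ(ℓ_i−1) = 221−68 = 153; sign = (−1)^153 = -1.

-1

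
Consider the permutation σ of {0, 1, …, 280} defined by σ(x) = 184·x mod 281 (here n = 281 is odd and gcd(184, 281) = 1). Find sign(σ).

-1

Orbit of 224 under x↦184x: [224, 190, 116, 269, 40, 54, 101]… (length divides ord_281(184)).
Cycle type of π: 280 + 1; total 2 cycles.
With 2 cycles on 281 points, sign = (−1)^{281−2} = -1.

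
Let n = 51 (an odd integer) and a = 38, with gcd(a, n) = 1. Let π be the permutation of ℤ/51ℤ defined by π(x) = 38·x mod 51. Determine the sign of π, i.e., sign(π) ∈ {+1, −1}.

-1

Trace 1: π^k(1) = [1, 38, 16, 47] for k=0..3.
Cycle type of π: 4×12 + 2 + 1; total 14 cycles.
With 14 cycles on 51 points, sign = (−1)^{51−14} = -1.
(38|51)_J = -1 (Zolotarev's lemma cross-check).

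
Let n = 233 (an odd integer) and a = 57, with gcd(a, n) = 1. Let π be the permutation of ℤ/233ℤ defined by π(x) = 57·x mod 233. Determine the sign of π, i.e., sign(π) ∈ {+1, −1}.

-1

Orbit of 30 under x↦57x: [30, 79, 76, 138, 177, 70, 29]… (length divides ord_233(57)).
Decompose π into cycles: lengths [232, 1] (2 cycles, including the fixed point 0).
sign(π) = (−1)^{n − #cycles} = (−1)^{233−2} = (−1)^231 = -1.
(57|233)_J = -1 (Zolotarev's lemma cross-check).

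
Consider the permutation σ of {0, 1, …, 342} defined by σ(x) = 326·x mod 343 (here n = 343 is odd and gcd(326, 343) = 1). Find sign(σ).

Start at x=218: 218 → 67 → 233 → 155 → 109 → 205 → 288 → … (one orbit).
Cycle type of π: 147×2 + 21×2 + 3×2 + 1; total 7 cycles.
With 7 cycles on 343 points, sign = (−1)^{343−7} = +1.
Zolotarev: (326|343) = +1, matching the cycle-count sign.

+1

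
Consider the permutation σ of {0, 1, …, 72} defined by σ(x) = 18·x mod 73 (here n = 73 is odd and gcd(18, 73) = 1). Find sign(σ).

Start at x=4: 4 → 72 → 55 → 41 → 8 → 71 → 37 → … (one orbit).
Cycle lengths of π_18 on ℤ/73ℤ: [18, 18, 18, 18, 1]; 5 cycles in total.
sign(π) = (−1)^{n − #cycles} = (−1)^{73−5} = (−1)^68 = +1.
The Jacobi symbol (18|73) = +1 (Zolotarev) agrees.

+1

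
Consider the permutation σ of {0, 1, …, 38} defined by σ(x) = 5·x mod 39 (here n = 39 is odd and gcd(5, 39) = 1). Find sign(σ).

+1

Start at x=5: 5 → 25 → 8 → 1 → 5 (one orbit).
Cycle lengths of π_5 on ℤ/39ℤ: [4, 4, 4, 4, 4, 4, 4, 4, 4, 2, 1]; 11 cycles in total.
39 − 11 = 28 transpositions; sign(π) = (−1)^28 = +1.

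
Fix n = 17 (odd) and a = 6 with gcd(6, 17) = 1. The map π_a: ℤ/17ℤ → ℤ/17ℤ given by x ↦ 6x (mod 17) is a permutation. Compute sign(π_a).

-1

Start at x=7: 7 → 8 → 14 → 16 → 11 → 15 → 5 → … (one orbit).
Cycle lengths of π_6 on ℤ/17ℤ: [16, 1]; 2 cycles in total.
17 − 2 = 15 transpositions; sign(π) = (−1)^15 = -1.
The Jacobi symbol (6|17) = -1 (Zolotarev) agrees.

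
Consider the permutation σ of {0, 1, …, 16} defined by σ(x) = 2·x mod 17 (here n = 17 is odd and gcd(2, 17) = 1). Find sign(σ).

Orbit of 4 under x↦2x: [4, 8, 16, 15, 13, 9, 1]… (length divides ord_17(2)).
The orbit structure of x ↦ 2x mod 17: 3 orbits of sizes [8, 8, 1].
With 3 cycles on 17 points, sign = (−1)^{17−3} = +1.

+1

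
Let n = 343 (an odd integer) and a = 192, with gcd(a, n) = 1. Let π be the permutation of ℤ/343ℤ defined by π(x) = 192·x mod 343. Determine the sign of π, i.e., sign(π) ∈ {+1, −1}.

Trace 179: π^k(179) = [179, 68, 22, 108, 156, 111, 46] for k=0..6.
Cycle lengths of π_192 on ℤ/343ℤ: [294, 42, 6, 1]; 4 cycles in total.
sign(π) = (−1)^{n − #cycles} = (−1)^{343−4} = (−1)^339 = -1.
The Jacobi symbol (192|343) = -1 (Zolotarev) agrees.

-1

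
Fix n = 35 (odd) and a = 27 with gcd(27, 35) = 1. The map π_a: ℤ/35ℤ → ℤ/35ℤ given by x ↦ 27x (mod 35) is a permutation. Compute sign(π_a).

+1

Start at x=27: 27 → 29 → 13 → 1 → 27 (one orbit).
11 cycles of lengths [4, 4, 4, 4, 4, 4, 4, 2, 2, 2, 1].
35 − 11 = 24 transpositions; sign(π) = (−1)^24 = +1.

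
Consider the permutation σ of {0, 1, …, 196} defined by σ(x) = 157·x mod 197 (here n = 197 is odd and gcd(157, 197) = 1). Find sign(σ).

+1

Orbit of 157 under x↦157x: [157, 24, 25, 182, 9, 34, 19]… (length divides ord_197(157)).
Cycle lengths of π_157 on ℤ/197ℤ: [98, 98, 1]; 3 cycles in total.
With 3 cycles on 197 points, sign = (−1)^{197−3} = +1.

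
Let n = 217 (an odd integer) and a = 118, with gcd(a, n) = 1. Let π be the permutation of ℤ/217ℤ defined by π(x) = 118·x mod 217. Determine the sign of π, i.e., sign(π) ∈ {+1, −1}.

-1

Orbit of 1 under x↦118x: [1, 118, 36, 125, 211, 160]… (length divides ord_217(118)).
44 cycles of lengths [6, 6, 6, 6, 6, 6, 6, 6, 6, 6, 6, 6, 6, 6, 6, 6, 6, 6, 6, 6, 6, 6, 6, 6, 6, 6, 6, 6, 6, 6, 3, 3, 3, 3, 3, 3, 3, 3, 3, 3, 2, 2, 2, 1].
217 − 44 = 173 transpositions; sign(π) = (−1)^173 = -1.
Via Zolotarev, sign(π_{118}) = (118|217) = -1.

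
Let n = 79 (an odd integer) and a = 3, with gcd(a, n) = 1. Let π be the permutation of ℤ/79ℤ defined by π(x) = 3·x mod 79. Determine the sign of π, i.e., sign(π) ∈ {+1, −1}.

-1

Orbit of 4 under x↦3x: [4, 12, 36, 29, 8, 24, 72]… (length divides ord_79(3)).
Cycle lengths of π_3 on ℤ/79ℤ: [78, 1]; 2 cycles in total.
With 2 cycles on 79 points, sign = (−1)^{79−2} = -1.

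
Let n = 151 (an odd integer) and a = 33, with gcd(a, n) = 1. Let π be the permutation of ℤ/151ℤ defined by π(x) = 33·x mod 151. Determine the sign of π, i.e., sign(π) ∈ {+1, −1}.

Trace 32: π^k(32) = [32, 150, 118, 119, 1, 33] for k=0..5.
Cycle lengths of π_33 on ℤ/151ℤ: [6, 6, 6, 6, 6, 6, 6, 6, 6, 6, 6, 6, 6, 6, 6, 6, 6, 6, 6, 6, 6, 6, 6, 6, 6, 1]; 26 cycles in total.
26 cycles on 151: each ℓ→(−1)^(ℓ−1), product (−1)^125 = -1.
Check: (33/151) = -1 by Zolotarev.

-1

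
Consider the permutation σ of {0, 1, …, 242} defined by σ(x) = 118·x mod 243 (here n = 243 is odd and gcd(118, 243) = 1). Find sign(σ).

+1

Orbit of 172 under x↦118x: [172, 127, 163, 37, 235, 28, 145]… (length divides ord_243(118)).
Cycle type of π: 27×6 + 9×6 + 3×6 + 1×9; total 27 cycles.
n − c = 243 − 27 = 216; sign = (−1)^216 = +1.
The Jacobi symbol (118|243) = +1 (Zolotarev) agrees.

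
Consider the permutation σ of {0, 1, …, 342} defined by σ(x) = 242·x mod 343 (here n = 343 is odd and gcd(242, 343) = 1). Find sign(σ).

+1

Orbit of 74 under x↦242x: [74, 72, 274, 109, 310, 246, 193]… (length divides ord_343(242)).
7 cycles of lengths [147, 147, 21, 21, 3, 3, 1].
With 7 cycles on 343 points, sign = (−1)^{343−7} = +1.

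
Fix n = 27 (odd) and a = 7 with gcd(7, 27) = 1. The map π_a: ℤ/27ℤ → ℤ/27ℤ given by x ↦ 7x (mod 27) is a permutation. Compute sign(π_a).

Trace 25: π^k(25) = [25, 13, 10, 16, 4, 1, 7] for k=0..6.
π_7 has 7 disjoint cycles with lengths [9, 9, 3, 3, 1, 1, 1] on {0,…,26}.
sign(π) = (−1)^{n − #cycles} = (−1)^{27−7} = (−1)^20 = +1.

+1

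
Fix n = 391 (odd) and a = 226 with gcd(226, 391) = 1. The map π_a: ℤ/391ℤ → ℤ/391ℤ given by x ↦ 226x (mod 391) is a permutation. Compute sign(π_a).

Start at x=267: 267 → 128 → 385 → 208 → 88 → 338 → 143 → … (one orbit).
Cycle lengths of π_226 on ℤ/391ℤ: [176, 176, 22, 16, 1]; 5 cycles in total.
sign(π) = (−1)^{n − #cycles} = (−1)^{391−5} = (−1)^386 = +1.

+1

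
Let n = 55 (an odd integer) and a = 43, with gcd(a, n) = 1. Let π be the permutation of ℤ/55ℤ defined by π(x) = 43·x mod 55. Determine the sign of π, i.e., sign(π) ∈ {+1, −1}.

+1

Start at x=32: 32 → 1 → 43 → 34 → 32 (one orbit).
π_43 has 17 disjoint cycles with lengths [4, 4, 4, 4, 4, 4, 4, 4, 4, 4, 4, 2, 2, 2, 2, 2, 1] on {0,…,54}.
17 cycles on 55: each ℓ→(−1)^(ℓ−1), product (−1)^38 = +1.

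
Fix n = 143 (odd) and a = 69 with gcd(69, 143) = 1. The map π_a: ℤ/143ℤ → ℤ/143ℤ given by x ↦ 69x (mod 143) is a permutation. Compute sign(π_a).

+1

Trace 12: π^k(12) = [12, 113, 75, 27, 4, 133, 25] for k=0..6.
Decompose π into cycles: lengths [30, 30, 30, 30, 6, 6, 5, 5, 1] (9 cycles, including the fixed point 0).
143 − 9 = 134 transpositions; sign(π) = (−1)^134 = +1.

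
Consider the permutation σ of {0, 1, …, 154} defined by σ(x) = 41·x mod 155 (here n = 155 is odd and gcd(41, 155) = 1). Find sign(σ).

+1

Start at x=131: 131 → 101 → 111 → 56 → 126 → 51 → 76 → … (one orbit).
The orbit structure of x ↦ 41x mod 155: 15 orbits of sizes [15, 15, 15, 15, 15, 15, 15, 15, 15, 15, 1, 1, 1, 1, 1].
Σ(ℓ_i−1) = 155−15 = 140; sign = (−1)^140 = +1.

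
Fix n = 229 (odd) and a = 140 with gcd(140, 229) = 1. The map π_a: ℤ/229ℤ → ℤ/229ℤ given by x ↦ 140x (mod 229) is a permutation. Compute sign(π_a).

-1

Trace 135: π^k(135) = [135, 122, 134, 211, 228, 89, 94] for k=0..6.
π_140 has 20 disjoint cycles with lengths [12, 12, 12, 12, 12, 12, 12, 12, 12, 12, 12, 12, 12, 12, 12, 12, 12, 12, 12, 1] on {0,…,228}.
With 20 cycles on 229 points, sign = (−1)^{229−20} = -1.
Check: (140/229) = -1 by Zolotarev.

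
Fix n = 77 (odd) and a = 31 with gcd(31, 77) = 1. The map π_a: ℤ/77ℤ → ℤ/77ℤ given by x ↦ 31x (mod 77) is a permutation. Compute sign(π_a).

-1

Start at x=27: 27 → 67 → 75 → 15 → 3 → 16 → 34 → … (one orbit).
6 cycles of lengths [30, 30, 6, 5, 5, 1].
With 6 cycles on 77 points, sign = (−1)^{77−6} = -1.
Via Zolotarev, sign(π_{31}) = (31|77) = -1.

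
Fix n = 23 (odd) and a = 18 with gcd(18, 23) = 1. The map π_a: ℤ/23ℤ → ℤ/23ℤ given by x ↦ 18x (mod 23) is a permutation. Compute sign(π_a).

+1

Start at x=3: 3 → 8 → 6 → 16 → 12 → 9 → 1 → … (one orbit).
π_18 has 3 disjoint cycles with lengths [11, 11, 1] on {0,…,22}.
23 − 3 = 20 transpositions; sign(π) = (−1)^20 = +1.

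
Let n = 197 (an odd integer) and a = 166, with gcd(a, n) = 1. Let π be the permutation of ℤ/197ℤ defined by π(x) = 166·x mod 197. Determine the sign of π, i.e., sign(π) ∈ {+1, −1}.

-1

Start at x=153: 153 → 182 → 71 → 163 → 69 → 28 → 117 → … (one orbit).
Cycle lengths of π_166 on ℤ/197ℤ: [196, 1]; 2 cycles in total.
n − c = 197 − 2 = 195; sign = (−1)^195 = -1.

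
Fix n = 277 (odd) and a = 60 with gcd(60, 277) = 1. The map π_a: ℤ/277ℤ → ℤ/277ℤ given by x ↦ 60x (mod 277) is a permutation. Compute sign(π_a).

Trace 60: π^k(60) = [60, 276, 217, 1] for k=0..3.
Decompose π into cycles: lengths [4, 4, 4, 4, 4, 4, 4, 4, 4, 4, 4, 4, 4, 4, 4, 4, 4, 4, 4, 4, 4, 4, 4, 4, 4, 4, 4, 4, 4, 4, 4, 4, 4, 4, 4, 4, 4, 4, 4, 4, 4, 4, 4, 4, 4, 4, 4, 4, 4, 4, 4, 4, 4, 4, 4, 4, 4, 4, 4, 4, 4, 4, 4, 4, 4, 4, 4, 4, 4, 1] (70 cycles, including the fixed point 0).
Σ(ℓ_i−1) = 277−70 = 207; sign = (−1)^207 = -1.

-1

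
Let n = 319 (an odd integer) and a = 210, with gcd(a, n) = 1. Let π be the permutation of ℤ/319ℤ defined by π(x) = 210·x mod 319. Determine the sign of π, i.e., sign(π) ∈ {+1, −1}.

+1

Start at x=1: 1 → 210 → 78 → 111 → 23 → 45 → 199 → 1 (one orbit).
Decompose π into cycles: lengths [7, 7, 7, 7, 7, 7, 7, 7, 7, 7, 7, 7, 7, 7, 7, 7, 7, 7, 7, 7, 7, 7, 7, 7, 7, 7, 7, 7, 7, 7, 7, 7, 7, 7, 7, 7, 7, 7, 7, 7, 7, 7, 7, 7, 1, 1, 1, 1, 1, 1, 1, 1, 1, 1, 1] (55 cycles, including the fixed point 0).
319 − 55 = 264 transpositions; sign(π) = (−1)^264 = +1.
Via Zolotarev, sign(π_{210}) = (210|319) = +1.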